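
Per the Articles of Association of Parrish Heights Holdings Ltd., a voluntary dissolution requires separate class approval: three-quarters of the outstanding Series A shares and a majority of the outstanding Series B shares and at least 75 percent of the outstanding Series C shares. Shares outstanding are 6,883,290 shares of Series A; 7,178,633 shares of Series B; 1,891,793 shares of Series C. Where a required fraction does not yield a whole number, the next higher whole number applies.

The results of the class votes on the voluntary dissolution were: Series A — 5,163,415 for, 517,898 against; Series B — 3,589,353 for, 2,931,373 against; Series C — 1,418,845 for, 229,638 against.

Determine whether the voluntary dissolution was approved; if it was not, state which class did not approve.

Series A: 3/4 of 6883290 = 5162467.50, rounded up to 5162468; 5,162,468 required, 5,163,415 in favor — approved.
Series B: a majority of 7178633 is 3589317; 3,589,317 required, 3,589,353 in favor — approved.
Series C: 3/4 of 1891793 = 1418844.75, rounded up to 1418845; 1,418,845 required, 1,418,845 in favor — approved.

Approved — every class gave the required vote.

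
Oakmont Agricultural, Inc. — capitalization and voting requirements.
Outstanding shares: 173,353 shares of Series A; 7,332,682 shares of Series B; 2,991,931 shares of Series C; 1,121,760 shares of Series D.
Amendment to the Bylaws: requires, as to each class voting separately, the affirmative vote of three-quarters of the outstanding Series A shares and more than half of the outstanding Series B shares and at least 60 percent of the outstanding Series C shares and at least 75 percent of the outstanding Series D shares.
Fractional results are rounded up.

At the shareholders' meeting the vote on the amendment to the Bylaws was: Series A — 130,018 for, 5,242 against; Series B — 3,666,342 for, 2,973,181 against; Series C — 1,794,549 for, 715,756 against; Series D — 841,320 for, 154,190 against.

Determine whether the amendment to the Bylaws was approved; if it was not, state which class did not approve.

Not approved — the Series C shares did not give the required vote.

Series A: 3/4 of 173353 = 130014.75, rounded up to 130015; 130,015 required, 130,018 in favor — approved.
Series B: a majority of 7332682 is 3666342; 3,666,342 required, 3,666,342 in favor — approved.
Series C: 3/5 of 2991931 = 1795158.60, rounded up to 1795159; 1,795,159 required, 1,794,549 in favor — not approved.
Series D: 3/4 of 1121760 = 841320; 841,320 required, 841,320 in favor — approved.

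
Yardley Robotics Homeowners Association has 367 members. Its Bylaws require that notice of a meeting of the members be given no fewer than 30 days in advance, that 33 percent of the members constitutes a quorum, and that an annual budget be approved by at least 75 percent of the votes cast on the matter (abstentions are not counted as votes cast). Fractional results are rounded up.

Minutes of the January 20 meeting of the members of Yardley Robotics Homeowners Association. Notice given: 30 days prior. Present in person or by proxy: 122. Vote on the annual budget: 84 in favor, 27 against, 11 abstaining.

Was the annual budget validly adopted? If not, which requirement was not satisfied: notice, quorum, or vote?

Notice: 30 days given; 30 required. Satisfied.
Quorum: 33% of 367 = 121.11, rounded up to 122; 122 present. Satisfied.
Vote: requires three-fourths of the votes cast (122 − 11 abstaining = 111); 3/4 of 111 = 83.25, rounded up to 84, so 84 needed; 84 in favor. Satisfied.

Valid — all requirements satisfied.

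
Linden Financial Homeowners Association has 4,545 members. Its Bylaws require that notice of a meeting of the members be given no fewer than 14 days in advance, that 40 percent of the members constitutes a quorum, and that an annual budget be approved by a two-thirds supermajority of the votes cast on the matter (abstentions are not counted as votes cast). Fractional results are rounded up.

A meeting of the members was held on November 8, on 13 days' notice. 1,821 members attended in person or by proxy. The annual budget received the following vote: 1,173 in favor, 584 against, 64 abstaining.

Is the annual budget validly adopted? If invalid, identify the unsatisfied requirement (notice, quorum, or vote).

Notice: 13 days given; 14 required. Not satisfied.
Quorum: 40% of 4,545 = 1,818; 1,821 present. Satisfied.
Vote: requires two-thirds of the votes cast (1,821 − 64 abstaining = 1,757); 2/3 of 1757 = 1171.33, rounded up to 1172, so 1,172 needed; 1,173 in favor. Satisfied.

Invalid — notice requirement not satisfied.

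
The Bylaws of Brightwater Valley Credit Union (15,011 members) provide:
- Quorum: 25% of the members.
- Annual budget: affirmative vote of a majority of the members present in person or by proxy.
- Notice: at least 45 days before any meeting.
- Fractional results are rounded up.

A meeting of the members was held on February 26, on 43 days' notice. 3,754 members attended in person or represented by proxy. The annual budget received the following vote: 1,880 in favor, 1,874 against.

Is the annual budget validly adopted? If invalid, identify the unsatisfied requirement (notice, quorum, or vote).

Notice: 43 days given; 45 required. Not satisfied.
Quorum: 25% of 15,011 = 3,752.75, rounded up to 3,753; 3,754 present. Satisfied.
Vote: requires a majority of those present (3,754); a majority of 3754 is 1878, so 1,878 needed; 1,880 in favor. Satisfied.

Invalid — notice requirement not satisfied.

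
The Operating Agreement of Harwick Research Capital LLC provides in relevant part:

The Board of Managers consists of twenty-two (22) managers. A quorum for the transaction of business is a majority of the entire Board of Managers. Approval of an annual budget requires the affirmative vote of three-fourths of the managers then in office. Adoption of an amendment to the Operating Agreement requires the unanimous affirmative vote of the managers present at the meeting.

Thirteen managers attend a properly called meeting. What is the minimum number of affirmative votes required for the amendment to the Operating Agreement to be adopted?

The amendment to the Operating Agreement requires the unanimous vote of the managers present (13).
Unanimous means all 13.

13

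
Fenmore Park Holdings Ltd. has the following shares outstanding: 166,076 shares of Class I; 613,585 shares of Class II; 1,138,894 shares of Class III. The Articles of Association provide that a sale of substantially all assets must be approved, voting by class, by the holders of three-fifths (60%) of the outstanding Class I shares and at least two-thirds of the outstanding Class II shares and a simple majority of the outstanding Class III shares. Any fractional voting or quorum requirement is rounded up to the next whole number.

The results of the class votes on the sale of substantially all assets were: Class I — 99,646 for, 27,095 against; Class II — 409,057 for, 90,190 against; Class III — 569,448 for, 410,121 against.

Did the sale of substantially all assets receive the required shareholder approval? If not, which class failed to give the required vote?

Class I: 3/5 of 166076 = 99645.60, rounded up to 99646; 99,646 required, 99,646 in favor — approved.
Class II: 2/3 of 613585 = 409056.67, rounded up to 409057; 409,057 required, 409,057 in favor — approved.
Class III: a majority of 1138894 is 569448; 569,448 required, 569,448 in favor — approved.

Approved — every class gave the required vote.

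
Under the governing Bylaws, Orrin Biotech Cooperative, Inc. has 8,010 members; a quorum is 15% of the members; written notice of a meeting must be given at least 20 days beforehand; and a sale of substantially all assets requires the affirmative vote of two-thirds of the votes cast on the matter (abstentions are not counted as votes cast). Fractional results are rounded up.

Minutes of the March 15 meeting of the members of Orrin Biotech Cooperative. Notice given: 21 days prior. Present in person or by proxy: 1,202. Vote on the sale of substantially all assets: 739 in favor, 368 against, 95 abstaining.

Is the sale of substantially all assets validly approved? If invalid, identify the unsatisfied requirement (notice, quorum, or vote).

Notice: 21 days given; 20 required. Satisfied.
Quorum: 15% of 8,010 = 1,201.50, rounded up to 1,202; 1,202 present. Satisfied.
Vote: requires two-thirds of the votes cast (1,202 − 95 abstaining = 1,107); 2/3 of 1107 = 738, so 738 needed; 739 in favor. Satisfied.

Valid — all requirements satisfied.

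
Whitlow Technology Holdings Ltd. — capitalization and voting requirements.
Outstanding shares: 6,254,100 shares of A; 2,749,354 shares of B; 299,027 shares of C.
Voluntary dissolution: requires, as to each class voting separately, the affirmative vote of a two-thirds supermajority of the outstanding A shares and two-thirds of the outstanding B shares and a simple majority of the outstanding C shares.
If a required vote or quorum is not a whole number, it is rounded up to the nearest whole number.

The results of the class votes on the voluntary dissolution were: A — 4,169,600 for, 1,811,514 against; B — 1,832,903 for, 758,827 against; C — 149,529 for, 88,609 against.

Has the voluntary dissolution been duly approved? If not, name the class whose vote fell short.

Approved — every class gave the required vote.

A: 2/3 of 6254100 = 4169400; 4,169,400 required, 4,169,600 in favor — approved.
B: 2/3 of 2749354 = 1832902.67, rounded up to 1832903; 1,832,903 required, 1,832,903 in favor — approved.
C: a majority of 299027 is 149514; 149,514 required, 149,529 in favor — approved.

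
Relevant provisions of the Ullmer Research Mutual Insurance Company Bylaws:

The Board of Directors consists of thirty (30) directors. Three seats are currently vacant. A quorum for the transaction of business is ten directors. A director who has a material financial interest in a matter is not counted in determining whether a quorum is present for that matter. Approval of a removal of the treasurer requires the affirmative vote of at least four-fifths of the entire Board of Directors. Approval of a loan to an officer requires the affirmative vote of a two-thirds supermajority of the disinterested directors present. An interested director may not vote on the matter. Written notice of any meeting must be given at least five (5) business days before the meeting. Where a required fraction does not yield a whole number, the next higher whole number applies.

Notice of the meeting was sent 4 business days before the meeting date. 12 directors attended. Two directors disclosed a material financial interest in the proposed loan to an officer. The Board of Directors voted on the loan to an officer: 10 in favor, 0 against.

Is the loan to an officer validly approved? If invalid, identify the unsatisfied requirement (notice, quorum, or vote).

Invalid — notice requirement not satisfied.

Notice: 4 business days given; 5 required (4 < 5). Not satisfied.
Quorum: 12 present, but the 2 interested directors do not count, leaving 10. Quorum is 10. Satisfied.
Vote: the loan to an officer requires two-thirds of the disinterested directors present (12 − 2 = 10). 2/3 of 10 = 6.67, rounded up to 7, so 7 affirmative votes are needed; 10 voted in favor. Satisfied.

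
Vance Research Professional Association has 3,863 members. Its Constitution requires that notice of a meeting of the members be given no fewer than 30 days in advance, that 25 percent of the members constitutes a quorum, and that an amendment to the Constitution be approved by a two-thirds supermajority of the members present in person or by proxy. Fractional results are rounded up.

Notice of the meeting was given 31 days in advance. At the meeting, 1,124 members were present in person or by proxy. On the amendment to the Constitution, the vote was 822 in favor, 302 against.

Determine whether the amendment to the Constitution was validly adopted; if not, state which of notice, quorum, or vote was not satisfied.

Valid — all requirements satisfied.

Notice: 31 days given; 30 required. Satisfied.
Quorum: 25% of 3,863 = 965.75, rounded up to 966; 1,124 present. Satisfied.
Vote: requires two-thirds of those present (1,124); 2/3 of 1124 = 749.33, rounded up to 750, so 750 needed; 822 in favor. Satisfied.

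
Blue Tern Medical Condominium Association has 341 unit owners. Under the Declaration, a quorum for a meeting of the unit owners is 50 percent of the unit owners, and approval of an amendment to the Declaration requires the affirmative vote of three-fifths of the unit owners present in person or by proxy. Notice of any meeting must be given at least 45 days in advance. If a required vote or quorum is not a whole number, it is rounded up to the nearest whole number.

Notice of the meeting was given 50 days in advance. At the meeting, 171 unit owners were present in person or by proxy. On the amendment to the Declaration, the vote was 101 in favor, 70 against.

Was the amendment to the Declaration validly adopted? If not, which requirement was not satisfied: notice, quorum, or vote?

Invalid — vote requirement not satisfied.

Notice: 50 days given; 45 required. Satisfied.
Quorum: 50% of 341 = 170.50, rounded up to 171; 171 present. Satisfied.
Vote: requires three-fifths of those present (171); 3/5 of 171 = 102.60, rounded up to 103, so 103 needed; 101 in favor. Not satisfied.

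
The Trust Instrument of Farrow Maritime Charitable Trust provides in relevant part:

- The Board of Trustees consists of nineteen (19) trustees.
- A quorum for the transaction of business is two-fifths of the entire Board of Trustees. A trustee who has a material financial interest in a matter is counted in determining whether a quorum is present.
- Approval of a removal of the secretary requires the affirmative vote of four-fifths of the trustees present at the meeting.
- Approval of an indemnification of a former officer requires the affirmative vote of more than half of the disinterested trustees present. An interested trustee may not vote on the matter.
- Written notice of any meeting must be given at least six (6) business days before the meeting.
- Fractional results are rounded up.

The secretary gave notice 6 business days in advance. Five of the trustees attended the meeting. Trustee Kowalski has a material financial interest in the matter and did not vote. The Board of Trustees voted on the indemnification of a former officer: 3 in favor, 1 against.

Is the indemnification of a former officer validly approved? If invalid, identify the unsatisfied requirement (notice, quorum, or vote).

Invalid — quorum requirement not satisfied.

Notice: 6 business days given; 6 required (6 ≥ 6). Satisfied.
Quorum: 5 present (interested trustees count toward quorum); quorum is 8. Not satisfied.
Vote: the indemnification of a former officer requires a majority of the disinterested trustees present (5 − 1 = 4). A majority of 4 is 3, so 3 affirmative votes are needed; 3 voted in favor. Satisfied. (Moot — without a quorum no business can be validly transacted.)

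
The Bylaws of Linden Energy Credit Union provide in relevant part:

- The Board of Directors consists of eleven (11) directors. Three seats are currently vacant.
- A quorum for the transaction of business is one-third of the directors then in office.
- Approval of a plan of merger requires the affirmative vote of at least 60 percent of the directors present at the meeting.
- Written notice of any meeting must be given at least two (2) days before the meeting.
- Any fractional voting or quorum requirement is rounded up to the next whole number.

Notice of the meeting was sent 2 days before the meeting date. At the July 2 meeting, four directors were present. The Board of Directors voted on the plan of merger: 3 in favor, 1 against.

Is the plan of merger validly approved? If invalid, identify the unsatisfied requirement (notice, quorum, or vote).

Notice: 2 days given; 2 required (2 ≥ 2). Satisfied.
Quorum: 4 present; quorum is 3. Satisfied.
Vote: the plan of merger requires three-fifths of the directors present (4). 3/5 of 4 = 2.40, rounded up to 3, so 3 affirmative votes are needed; 3 voted in favor. Satisfied.

Valid — all requirements satisfied.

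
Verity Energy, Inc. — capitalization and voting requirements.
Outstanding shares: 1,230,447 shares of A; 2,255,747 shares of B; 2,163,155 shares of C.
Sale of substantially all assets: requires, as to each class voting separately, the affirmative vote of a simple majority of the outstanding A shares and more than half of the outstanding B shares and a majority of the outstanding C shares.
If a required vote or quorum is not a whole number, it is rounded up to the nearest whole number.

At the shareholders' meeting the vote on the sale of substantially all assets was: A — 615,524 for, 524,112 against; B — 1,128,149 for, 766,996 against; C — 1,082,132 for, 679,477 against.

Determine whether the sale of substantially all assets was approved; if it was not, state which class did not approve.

Approved — every class gave the required vote.

A: a majority of 1230447 is 615224; 615,224 required, 615,524 in favor — approved.
B: a majority of 2255747 is 1127874; 1,127,874 required, 1,128,149 in favor — approved.
C: a majority of 2163155 is 1081578; 1,081,578 required, 1,082,132 in favor — approved.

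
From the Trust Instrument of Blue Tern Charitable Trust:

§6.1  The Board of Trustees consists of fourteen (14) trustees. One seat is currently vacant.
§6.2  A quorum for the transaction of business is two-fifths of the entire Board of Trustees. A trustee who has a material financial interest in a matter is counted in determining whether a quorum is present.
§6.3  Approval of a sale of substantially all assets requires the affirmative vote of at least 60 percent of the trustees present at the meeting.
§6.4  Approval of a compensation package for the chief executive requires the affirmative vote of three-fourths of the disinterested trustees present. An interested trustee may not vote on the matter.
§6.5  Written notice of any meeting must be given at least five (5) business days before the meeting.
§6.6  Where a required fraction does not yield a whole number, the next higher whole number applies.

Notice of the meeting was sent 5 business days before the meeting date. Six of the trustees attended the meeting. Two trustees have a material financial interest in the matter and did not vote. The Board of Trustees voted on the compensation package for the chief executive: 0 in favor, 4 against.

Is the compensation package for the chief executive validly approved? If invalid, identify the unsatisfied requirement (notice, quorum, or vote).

Notice: 5 business days given; 5 required (5 ≥ 5). Satisfied.
Quorum: 6 present (interested trustees count toward quorum); quorum is 6. Satisfied.
Vote: the compensation package for the chief executive requires three-fourths of the disinterested trustees present (6 − 2 = 4). 3/4 of 4 = 3, so 3 affirmative votes are needed; 0 voted in favor. Not satisfied.

Invalid — vote requirement not satisfied.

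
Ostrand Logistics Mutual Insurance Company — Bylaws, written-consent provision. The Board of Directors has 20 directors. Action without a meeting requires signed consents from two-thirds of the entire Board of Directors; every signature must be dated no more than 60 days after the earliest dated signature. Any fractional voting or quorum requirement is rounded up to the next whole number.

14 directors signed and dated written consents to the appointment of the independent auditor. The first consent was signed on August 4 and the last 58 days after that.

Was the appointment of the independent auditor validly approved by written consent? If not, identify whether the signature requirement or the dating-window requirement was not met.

Signatures required: two-thirds of 20 — 2/3 of 20 = 13.33, rounded up to 14, so 14 needed; 14 signed. Sufficient.
Dating window: the latest signature is 58 days after the earliest; the limit is 60 days. Within the window.

Effective — both the signature and dating-window requirements are satisfied.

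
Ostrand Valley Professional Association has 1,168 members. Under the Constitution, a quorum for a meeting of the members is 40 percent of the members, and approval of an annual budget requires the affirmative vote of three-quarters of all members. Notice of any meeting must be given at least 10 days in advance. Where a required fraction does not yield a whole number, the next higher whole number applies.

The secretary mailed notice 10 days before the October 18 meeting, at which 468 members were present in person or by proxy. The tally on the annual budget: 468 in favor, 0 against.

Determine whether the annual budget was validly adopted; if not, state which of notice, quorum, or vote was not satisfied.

Invalid — vote requirement not satisfied.

Notice: 10 days given; 10 required. Satisfied.
Quorum: 40% of 1,168 = 467.20, rounded up to 468; 468 present. Satisfied.
Vote: requires three-fourths of all members (1,168); 3/4 of 1168 = 876, so 876 needed; 468 in favor. Not satisfied.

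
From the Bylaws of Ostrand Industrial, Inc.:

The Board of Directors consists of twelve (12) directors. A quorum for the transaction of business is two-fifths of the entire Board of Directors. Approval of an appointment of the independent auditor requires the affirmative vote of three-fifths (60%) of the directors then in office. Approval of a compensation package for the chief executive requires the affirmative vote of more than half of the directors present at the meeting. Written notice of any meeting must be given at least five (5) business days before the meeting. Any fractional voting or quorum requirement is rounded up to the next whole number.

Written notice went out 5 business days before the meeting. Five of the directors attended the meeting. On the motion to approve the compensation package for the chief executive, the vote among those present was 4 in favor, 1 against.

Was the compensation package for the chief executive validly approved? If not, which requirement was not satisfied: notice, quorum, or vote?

Notice: 5 business days given; 5 required (5 ≥ 5). Satisfied.
Quorum: 5 present; quorum is 5. Satisfied.
Vote: the compensation package for the chief executive requires a majority of the directors present (5). A majority of 5 is 3, so 3 affirmative votes are needed; 4 voted in favor. Satisfied.

Valid — all requirements satisfied.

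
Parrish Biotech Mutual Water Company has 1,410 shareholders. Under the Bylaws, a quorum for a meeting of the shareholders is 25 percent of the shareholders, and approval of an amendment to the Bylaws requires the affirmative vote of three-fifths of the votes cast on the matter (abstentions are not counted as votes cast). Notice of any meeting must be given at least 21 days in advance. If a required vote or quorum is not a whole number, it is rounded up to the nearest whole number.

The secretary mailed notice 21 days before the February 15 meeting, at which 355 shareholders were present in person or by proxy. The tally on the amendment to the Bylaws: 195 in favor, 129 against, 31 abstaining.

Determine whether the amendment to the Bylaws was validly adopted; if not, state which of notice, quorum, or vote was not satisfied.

Valid — all requirements satisfied.

Notice: 21 days given; 21 required. Satisfied.
Quorum: 25% of 1,410 = 352.50, rounded up to 353; 355 present. Satisfied.
Vote: requires three-fifths of the votes cast (355 − 31 abstaining = 324); 3/5 of 324 = 194.40, rounded up to 195, so 195 needed; 195 in favor. Satisfied.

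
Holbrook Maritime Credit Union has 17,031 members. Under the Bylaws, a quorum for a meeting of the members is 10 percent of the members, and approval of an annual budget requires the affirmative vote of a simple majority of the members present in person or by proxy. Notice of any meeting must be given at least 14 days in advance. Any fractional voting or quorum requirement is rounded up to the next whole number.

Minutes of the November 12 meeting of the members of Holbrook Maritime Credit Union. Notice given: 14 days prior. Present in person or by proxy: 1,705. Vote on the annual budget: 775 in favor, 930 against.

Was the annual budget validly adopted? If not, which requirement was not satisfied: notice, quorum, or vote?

Invalid — vote requirement not satisfied.

Notice: 14 days given; 14 required. Satisfied.
Quorum: 10% of 17,031 = 1,703.10, rounded up to 1,704; 1,705 present. Satisfied.
Vote: requires a majority of those present (1,705); a majority of 1705 is 853, so 853 needed; 775 in favor. Not satisfied.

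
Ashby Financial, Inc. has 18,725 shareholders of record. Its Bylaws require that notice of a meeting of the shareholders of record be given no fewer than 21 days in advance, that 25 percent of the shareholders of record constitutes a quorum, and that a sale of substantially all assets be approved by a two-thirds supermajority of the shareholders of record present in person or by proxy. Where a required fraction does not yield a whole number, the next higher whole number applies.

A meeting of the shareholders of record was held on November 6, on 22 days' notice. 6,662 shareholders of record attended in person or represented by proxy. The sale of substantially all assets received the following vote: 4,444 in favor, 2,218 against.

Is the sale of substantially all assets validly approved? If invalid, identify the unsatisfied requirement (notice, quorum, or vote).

Notice: 22 days given; 21 required. Satisfied.
Quorum: 25% of 18,725 = 4,681.25, rounded up to 4,682; 6,662 present. Satisfied.
Vote: requires two-thirds of those present (6,662); 2/3 of 6662 = 4441.33, rounded up to 4442, so 4,442 needed; 4,444 in favor. Satisfied.

Valid — all requirements satisfied.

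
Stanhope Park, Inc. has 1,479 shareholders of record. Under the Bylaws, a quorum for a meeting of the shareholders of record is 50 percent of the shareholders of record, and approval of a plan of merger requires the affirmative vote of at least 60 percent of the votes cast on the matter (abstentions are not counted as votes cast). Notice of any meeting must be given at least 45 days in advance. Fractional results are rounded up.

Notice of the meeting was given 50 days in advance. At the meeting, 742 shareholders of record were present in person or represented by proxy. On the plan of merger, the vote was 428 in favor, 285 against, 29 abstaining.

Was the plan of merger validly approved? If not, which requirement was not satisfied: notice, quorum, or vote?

Valid — all requirements satisfied.

Notice: 50 days given; 45 required. Satisfied.
Quorum: 50% of 1,479 = 739.50, rounded up to 740; 742 present. Satisfied.
Vote: requires three-fifths of the votes cast (742 − 29 abstaining = 713); 3/5 of 713 = 427.80, rounded up to 428, so 428 needed; 428 in favor. Satisfied.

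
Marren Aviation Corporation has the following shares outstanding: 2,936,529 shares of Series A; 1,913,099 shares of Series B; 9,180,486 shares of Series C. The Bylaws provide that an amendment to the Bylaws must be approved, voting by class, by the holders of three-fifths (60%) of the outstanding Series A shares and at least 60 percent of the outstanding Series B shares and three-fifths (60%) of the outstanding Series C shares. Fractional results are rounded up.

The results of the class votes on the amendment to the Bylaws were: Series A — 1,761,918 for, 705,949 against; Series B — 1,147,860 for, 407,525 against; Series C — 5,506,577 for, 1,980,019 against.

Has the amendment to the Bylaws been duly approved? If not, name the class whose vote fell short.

Series A: 3/5 of 2936529 = 1761917.40, rounded up to 1761918; 1,761,918 required, 1,761,918 in favor — approved.
Series B: 3/5 of 1913099 = 1147859.40, rounded up to 1147860; 1,147,860 required, 1,147,860 in favor — approved.
Series C: 3/5 of 9180486 = 5508291.60, rounded up to 5508292; 5,508,292 required, 5,506,577 in favor — not approved.

Not approved — the Series C shares did not give the required vote.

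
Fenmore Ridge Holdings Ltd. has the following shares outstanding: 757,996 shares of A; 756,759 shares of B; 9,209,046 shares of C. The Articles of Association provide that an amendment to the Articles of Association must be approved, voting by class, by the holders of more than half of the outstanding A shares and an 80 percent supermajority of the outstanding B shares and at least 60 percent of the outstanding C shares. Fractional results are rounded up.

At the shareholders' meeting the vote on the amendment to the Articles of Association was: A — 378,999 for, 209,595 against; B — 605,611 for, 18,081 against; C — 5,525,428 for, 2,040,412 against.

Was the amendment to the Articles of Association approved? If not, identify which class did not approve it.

A: a majority of 757996 is 378999; 378,999 required, 378,999 in favor — approved.
B: 4/5 of 756759 = 605407.20, rounded up to 605408; 605,408 required, 605,611 in favor — approved.
C: 3/5 of 9209046 = 5525427.60, rounded up to 5525428; 5,525,428 required, 5,525,428 in favor — approved.

Approved — every class gave the required vote.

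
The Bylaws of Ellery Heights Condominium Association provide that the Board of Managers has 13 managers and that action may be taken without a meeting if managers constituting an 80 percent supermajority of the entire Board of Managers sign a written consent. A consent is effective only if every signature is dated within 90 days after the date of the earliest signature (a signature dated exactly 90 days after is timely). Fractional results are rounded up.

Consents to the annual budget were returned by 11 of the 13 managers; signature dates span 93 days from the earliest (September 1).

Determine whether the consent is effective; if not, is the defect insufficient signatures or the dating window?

Not effective — dating-window requirement not satisfied.

Signatures required: an 80 percent supermajority of 13 — 4/5 of 13 = 10.40, rounded up to 11, so 11 needed; 11 signed. Sufficient.
Dating window: the latest signature is 93 days after the earliest; the limit is 90 days. Outside the window.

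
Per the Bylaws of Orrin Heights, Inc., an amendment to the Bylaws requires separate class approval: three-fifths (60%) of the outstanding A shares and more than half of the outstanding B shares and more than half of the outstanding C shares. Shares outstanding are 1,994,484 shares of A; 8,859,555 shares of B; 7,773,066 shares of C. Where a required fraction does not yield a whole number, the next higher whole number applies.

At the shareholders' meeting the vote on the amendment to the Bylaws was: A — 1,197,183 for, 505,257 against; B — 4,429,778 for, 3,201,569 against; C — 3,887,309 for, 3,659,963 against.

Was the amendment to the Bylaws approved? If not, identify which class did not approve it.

A: 3/5 of 1994484 = 1196690.40, rounded up to 1196691; 1,196,691 required, 1,197,183 in favor — approved.
B: a majority of 8859555 is 4429778; 4,429,778 required, 4,429,778 in favor — approved.
C: a majority of 7773066 is 3886534; 3,886,534 required, 3,887,309 in favor — approved.

Approved — every class gave the required vote.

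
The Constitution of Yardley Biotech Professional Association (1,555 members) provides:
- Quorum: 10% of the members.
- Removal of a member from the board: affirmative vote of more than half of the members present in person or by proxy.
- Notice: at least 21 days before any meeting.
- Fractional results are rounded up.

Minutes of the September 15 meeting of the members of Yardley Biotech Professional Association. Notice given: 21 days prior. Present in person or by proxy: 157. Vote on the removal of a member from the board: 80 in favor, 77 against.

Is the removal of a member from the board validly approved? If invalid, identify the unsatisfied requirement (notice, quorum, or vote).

Valid — all requirements satisfied.

Notice: 21 days given; 21 required. Satisfied.
Quorum: 10% of 1,555 = 155.50, rounded up to 156; 157 present. Satisfied.
Vote: requires a majority of those present (157); a majority of 157 is 79, so 79 needed; 80 in favor. Satisfied.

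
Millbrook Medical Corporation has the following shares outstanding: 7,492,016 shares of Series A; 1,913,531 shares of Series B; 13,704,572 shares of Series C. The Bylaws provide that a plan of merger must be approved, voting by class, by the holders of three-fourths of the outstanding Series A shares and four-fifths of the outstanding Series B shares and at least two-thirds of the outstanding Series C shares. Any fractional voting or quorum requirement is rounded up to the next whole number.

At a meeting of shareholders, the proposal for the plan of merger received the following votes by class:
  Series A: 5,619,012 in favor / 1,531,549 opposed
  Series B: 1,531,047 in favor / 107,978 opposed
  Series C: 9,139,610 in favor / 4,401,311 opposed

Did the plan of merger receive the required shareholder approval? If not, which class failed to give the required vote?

Series A: 3/4 of 7492016 = 5619012; 5,619,012 required, 5,619,012 in favor — approved.
Series B: 4/5 of 1913531 = 1530824.80, rounded up to 1530825; 1,530,825 required, 1,531,047 in favor — approved.
Series C: 2/3 of 13704572 = 9136381.33, rounded up to 9136382; 9,136,382 required, 9,139,610 in favor — approved.

Approved — every class gave the required vote.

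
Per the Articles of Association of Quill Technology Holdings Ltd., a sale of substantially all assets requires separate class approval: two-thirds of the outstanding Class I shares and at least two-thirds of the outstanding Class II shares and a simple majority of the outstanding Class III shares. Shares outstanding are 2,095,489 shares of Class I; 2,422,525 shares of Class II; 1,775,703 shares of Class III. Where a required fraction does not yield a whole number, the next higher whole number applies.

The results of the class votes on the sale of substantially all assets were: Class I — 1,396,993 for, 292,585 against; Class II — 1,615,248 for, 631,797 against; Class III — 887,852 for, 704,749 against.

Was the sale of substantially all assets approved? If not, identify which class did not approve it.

Approved — every class gave the required vote.

Class I: 2/3 of 2095489 = 1396992.67, rounded up to 1396993; 1,396,993 required, 1,396,993 in favor — approved.
Class II: 2/3 of 2422525 = 1615016.67, rounded up to 1615017; 1,615,017 required, 1,615,248 in favor — approved.
Class III: a majority of 1775703 is 887852; 887,852 required, 887,852 in favor — approved.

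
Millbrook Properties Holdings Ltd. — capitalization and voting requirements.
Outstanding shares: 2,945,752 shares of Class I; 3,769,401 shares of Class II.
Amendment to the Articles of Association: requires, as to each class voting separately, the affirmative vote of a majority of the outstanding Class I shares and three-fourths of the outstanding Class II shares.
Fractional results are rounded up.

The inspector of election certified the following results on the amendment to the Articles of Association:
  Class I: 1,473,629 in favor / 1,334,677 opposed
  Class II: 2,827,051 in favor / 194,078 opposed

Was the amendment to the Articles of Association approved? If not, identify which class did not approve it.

Class I: a majority of 2945752 is 1472877; 1,472,877 required, 1,473,629 in favor — approved.
Class II: 3/4 of 3769401 = 2827050.75, rounded up to 2827051; 2,827,051 required, 2,827,051 in favor — approved.

Approved — every class gave the required vote.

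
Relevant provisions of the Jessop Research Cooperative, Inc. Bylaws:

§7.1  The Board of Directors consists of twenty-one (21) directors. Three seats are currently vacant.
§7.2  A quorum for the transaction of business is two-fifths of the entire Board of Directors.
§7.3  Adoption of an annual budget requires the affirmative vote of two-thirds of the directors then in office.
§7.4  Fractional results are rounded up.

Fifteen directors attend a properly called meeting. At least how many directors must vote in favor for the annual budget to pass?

12

The annual budget requires two-thirds of the directors then in office (18).
2/3 of 18 = 12.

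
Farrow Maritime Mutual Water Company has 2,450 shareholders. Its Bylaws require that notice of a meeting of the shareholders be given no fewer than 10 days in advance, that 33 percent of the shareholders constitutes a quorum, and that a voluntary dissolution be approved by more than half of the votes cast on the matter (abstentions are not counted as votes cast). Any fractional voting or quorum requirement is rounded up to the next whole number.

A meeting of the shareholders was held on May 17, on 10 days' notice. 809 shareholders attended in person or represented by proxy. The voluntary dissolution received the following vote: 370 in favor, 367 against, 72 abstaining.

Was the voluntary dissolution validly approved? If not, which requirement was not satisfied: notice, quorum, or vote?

Valid — all requirements satisfied.

Notice: 10 days given; 10 required. Satisfied.
Quorum: 33% of 2,450 = 808.50, rounded up to 809; 809 present. Satisfied.
Vote: requires a majority of the votes cast (809 − 72 abstaining = 737); a majority of 737 is 369, so 369 needed; 370 in favor. Satisfied.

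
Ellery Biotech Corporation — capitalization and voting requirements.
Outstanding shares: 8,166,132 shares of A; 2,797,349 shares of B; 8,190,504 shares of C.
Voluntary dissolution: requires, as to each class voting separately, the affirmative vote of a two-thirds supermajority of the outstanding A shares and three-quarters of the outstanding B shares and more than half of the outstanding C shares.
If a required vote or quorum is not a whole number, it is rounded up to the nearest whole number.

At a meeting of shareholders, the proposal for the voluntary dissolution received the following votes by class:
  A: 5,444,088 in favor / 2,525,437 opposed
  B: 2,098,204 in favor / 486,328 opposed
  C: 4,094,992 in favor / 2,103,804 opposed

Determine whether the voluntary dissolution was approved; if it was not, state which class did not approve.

A: 2/3 of 8166132 = 5444088; 5,444,088 required, 5,444,088 in favor — approved.
B: 3/4 of 2797349 = 2098011.75, rounded up to 2098012; 2,098,012 required, 2,098,204 in favor — approved.
C: a majority of 8190504 is 4095253; 4,095,253 required, 4,094,992 in favor — not approved.

Not approved — the C shares did not give the required vote.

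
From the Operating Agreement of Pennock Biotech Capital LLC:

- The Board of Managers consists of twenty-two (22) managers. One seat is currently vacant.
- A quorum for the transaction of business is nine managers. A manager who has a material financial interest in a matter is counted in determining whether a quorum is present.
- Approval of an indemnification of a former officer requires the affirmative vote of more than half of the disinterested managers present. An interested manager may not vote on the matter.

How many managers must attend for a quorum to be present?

9

The quorum is fixed at 9.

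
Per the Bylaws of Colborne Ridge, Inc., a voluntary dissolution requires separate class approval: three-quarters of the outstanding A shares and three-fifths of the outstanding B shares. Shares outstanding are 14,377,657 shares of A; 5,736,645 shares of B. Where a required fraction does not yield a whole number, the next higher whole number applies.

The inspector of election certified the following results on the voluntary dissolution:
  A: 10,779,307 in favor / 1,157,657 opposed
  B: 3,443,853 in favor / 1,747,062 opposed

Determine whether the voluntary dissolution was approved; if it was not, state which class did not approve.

A: 3/4 of 14377657 = 10783242.75, rounded up to 10783243; 10,783,243 required, 10,779,307 in favor — not approved.
B: 3/5 of 5736645 = 3441987; 3,441,987 required, 3,443,853 in favor — approved.

Not approved — the A shares did not give the required vote.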